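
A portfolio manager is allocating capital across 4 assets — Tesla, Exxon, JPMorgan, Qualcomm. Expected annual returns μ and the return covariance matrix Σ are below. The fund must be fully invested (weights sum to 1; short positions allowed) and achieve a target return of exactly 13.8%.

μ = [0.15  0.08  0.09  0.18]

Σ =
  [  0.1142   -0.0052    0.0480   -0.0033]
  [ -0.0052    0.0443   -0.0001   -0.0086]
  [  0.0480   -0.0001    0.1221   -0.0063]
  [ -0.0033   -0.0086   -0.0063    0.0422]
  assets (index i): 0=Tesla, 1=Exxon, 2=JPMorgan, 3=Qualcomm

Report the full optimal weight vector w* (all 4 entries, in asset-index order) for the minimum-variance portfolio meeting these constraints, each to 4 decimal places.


u=Σ⁻¹μ = [1.4056  2.9510  0.4472  5.0435]
v=Σ⁻¹𝟙 = [8.2418  29.6449  6.5927  31.3668]
a=μᵀu=1.394991  b=𝟙ᵀu=9.847232  c=𝟙ᵀv=75.846241  D=ac−b²=8.836887
λ₁=(c·0.138−b)/D = (75.846241·0.138−9.847232)/8.836887 = 0.070109
λ₂=(a−b·0.138)/D = (1.394991−9.847232·0.138)/8.836887 = 0.004082
w* = 0.070109·u + 0.004082·v:
  w_0 = 0.070109·1.4056 + 0.004082·8.2418 = 0.1322  (Tesla)
  w_1 = 0.070109·2.9510 + 0.004082·29.6449 = 0.3279  (Exxon)
  w_2 = 0.070109·0.4472 + 0.004082·6.5927 = 0.0583  (JPMorgan)
  w_3 = 0.070109·5.0435 + 0.004082·31.3668 = 0.4816  (Qualcomm)
Σw_i=1.0000  μᵀw=0.1380
σ²=wᵀΣw=λ₁·μ_p+λ₂ = 0.070109·0.138 + 0.004082 = 0.013757 ≈ 0.0138

0.1322  0.3279  0.0583  0.4816


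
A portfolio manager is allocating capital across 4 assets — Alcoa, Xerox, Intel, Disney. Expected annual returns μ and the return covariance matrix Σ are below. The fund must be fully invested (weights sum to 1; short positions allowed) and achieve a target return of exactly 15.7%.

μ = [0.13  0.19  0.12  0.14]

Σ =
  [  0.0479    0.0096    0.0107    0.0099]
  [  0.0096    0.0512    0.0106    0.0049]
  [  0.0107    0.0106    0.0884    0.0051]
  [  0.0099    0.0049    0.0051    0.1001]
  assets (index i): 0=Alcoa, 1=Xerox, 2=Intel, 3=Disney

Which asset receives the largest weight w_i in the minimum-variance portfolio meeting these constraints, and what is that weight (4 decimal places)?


x=Σ⁻¹μ = [1.7098  3.1431  0.7137  1.0393]
y=Σ⁻¹𝟙 = [14.7855  14.5247  7.3516  7.4422]
a=μᵀx=1.050611  b=𝟙ᵀx=6.605899  c=𝟙ᵀy=44.103915  D=ac−b²=2.698158
λ₁=(c·0.157−b)/D = (44.103915·0.157−6.605899)/2.698158 = 0.118012
λ₂=(a−b·0.157)/D = (1.050611−6.605899·0.157)/2.698158 = 0.004998
w* = 0.118012·x + 0.004998·y:
  w_0 = 0.118012·1.7098 + 0.004998·14.7855 = 0.2757  (Alcoa)
  w_1 = 0.118012·3.1431 + 0.004998·14.5247 = 0.4435  (Xerox)
  w_2 = 0.118012·0.7137 + 0.004998·7.3516 = 0.1210  (Intel)
  w_3 = 0.118012·1.0393 + 0.004998·7.4422 = 0.1598  (Disney)
Σw_i=1.0000  μᵀw=0.1570
σ²=wᵀΣw=λ₁·μ_p+λ₂ = 0.118012·0.157 + 0.004998 = 0.023526 ≈ 0.0235

Xerox (0.4435)


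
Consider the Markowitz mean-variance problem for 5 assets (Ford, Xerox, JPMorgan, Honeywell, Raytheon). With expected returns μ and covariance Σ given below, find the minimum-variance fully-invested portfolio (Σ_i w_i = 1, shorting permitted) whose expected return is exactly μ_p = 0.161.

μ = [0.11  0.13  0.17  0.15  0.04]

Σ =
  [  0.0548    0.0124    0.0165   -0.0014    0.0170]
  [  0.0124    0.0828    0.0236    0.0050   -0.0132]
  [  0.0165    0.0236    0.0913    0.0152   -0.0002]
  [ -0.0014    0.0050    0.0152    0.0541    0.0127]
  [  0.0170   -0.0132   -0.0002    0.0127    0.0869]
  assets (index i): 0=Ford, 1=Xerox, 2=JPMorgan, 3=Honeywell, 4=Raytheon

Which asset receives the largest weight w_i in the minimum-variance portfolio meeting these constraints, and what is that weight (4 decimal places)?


Honeywell (0.5407)

u=Σ⁻¹μ = [1.6140  0.9023  0.9222  2.4908  -0.0803]
v=Σ⁻¹𝟙 = [12.7920  9.5207  3.7092  14.9508  8.2748]
a=μᵀu=0.822016  b=𝟙ᵀu=5.848977  c=𝟙ᵀv=49.247417  D=ac−b²=6.271650
λ₁=(c·0.161−b)/D = (49.247417·0.161−5.848977)/6.271650 = 0.331628
λ₂=(a−b·0.161)/D = (0.822016−5.848977·0.161)/6.271650 = -0.019081
w* = 0.331628·u + -0.019081·v:
  w_0 = 0.331628·1.6140 + -0.019081·12.7920 = 0.2912  (Ford)
  w_1 = 0.331628·0.9023 + -0.019081·9.5207 = 0.1176  (Xerox)
  w_2 = 0.331628·0.9222 + -0.019081·3.7092 = 0.2351  (JPMorgan)
  w_3 = 0.331628·2.4908 + -0.019081·14.9508 = 0.5407  (Honeywell)
  w_4 = 0.331628·-0.0803 + -0.019081·8.2748 = -0.1845  (Raytheon)
Σw_i=1.0000  μᵀw=0.1610
σ²=wᵀΣw=λ₁·μ_p+λ₂ = 0.331628·0.161 + -0.019081 = 0.034311 ≈ 0.0343


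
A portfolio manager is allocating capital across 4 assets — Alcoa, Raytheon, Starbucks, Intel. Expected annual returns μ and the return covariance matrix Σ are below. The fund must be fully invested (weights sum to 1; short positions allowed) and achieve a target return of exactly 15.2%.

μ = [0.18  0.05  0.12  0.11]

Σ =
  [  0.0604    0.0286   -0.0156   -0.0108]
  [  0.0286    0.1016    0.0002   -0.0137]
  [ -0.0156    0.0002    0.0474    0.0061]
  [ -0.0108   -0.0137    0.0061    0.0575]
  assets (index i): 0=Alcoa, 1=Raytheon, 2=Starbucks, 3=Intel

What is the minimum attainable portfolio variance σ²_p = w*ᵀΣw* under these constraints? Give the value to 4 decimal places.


0.0155

g=Σ⁻¹μ = [4.5919  -0.5035  3.7545  2.2572]
h=Σ⁻¹𝟙 = [24.3569  5.7009  26.4486  20.5186]
a=μᵀg=1.500202  b=𝟙ᵀg=10.100154  c=𝟙ᵀh=77.024923  D=ac−b²=13.539795
λ₁=(c·0.152−b)/D = (77.024923·0.152−10.100154)/13.539795 = 0.118734
λ₂=(a−b·0.152)/D = (1.500202−10.100154·0.152)/13.539795 = -0.002587
w* = 0.118734·g + -0.002587·h:
  w_0 = 0.118734·4.5919 + -0.002587·24.3569 = 0.4822  (Alcoa)
  w_1 = 0.118734·-0.5035 + -0.002587·5.7009 = -0.0745  (Raytheon)
  w_2 = 0.118734·3.7545 + -0.002587·26.4486 = 0.3774  (Starbucks)
  w_3 = 0.118734·2.2572 + -0.002587·20.5186 = 0.2149  (Intel)
Σw_i=1.0000  μᵀw=0.1520
σ²=wᵀΣw=λ₁·μ_p+λ₂ = 0.118734·0.152 + -0.002587 = 0.015461 ≈ 0.0155


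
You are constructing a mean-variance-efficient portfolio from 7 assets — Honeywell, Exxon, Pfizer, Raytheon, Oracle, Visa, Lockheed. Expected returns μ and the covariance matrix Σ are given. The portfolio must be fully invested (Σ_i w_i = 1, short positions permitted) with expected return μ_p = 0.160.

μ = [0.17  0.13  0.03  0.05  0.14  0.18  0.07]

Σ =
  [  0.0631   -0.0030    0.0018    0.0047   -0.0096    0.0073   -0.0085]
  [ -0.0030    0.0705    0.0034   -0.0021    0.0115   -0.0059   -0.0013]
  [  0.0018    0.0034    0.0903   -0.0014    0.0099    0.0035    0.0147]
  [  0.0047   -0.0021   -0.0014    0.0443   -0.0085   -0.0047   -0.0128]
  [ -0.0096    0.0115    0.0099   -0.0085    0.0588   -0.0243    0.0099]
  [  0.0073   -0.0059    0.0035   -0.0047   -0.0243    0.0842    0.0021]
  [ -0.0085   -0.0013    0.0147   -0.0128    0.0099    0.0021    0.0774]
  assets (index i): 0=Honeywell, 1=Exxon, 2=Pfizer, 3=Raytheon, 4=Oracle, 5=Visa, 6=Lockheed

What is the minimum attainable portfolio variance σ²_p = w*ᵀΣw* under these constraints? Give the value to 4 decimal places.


0.0133

u=Σ⁻¹μ = [3.0145  1.6888  -0.5227  2.3473  4.1507  3.3172  1.1304]
v=Σ⁻¹𝟙 = [17.7628  13.2877  4.4041  33.3858  27.1702  20.3965  15.7499]
a=μᵀu=2.091013  b=𝟙ᵀu=15.126186  c=𝟙ᵀv=132.157054  D=ac−b²=47.540624
λ₁=(c·0.160−b)/D = (132.157054·0.160−15.126186)/47.540624 = 0.126606
λ₂=(a−b·0.160)/D = (2.091013−15.126186·0.160)/47.540624 = -0.006924
w* = 0.126606·u + -0.006924·v:
  w_0 = 0.126606·3.0145 + -0.006924·17.7628 = 0.2587  (Honeywell)
  w_1 = 0.126606·1.6888 + -0.006924·13.2877 = 0.1218  (Exxon)
  w_2 = 0.126606·-0.5227 + -0.006924·4.4041 = -0.0967  (Pfizer)
  w_3 = 0.126606·2.3473 + -0.006924·33.3858 = 0.0660  (Raytheon)
  w_4 = 0.126606·4.1507 + -0.006924·27.1702 = 0.3374  (Oracle)
  w_5 = 0.126606·3.3172 + -0.006924·20.3965 = 0.2788  (Visa)
  w_6 = 0.126606·1.1304 + -0.006924·15.7499 = 0.0341  (Lockheed)
Σw_i=1.0000  μᵀw=0.1600
σ²=wᵀΣw=λ₁·μ_p+λ₂ = 0.126606·0.160 + -0.006924 = 0.013333 ≈ 0.0133


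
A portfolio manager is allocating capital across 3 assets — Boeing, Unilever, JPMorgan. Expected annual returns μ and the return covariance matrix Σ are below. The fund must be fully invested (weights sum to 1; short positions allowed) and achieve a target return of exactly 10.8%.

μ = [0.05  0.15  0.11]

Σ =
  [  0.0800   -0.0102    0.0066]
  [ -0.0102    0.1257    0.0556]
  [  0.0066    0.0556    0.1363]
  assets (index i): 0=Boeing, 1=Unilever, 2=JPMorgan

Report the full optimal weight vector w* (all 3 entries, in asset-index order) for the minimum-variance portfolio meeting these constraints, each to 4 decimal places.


0.3613  0.4920  0.1467

p=Σ⁻¹μ = [0.7408  1.1132  0.3171]
q=Σ⁻¹𝟙 = [13.1384  7.3914  3.6854]
a=μᵀp=0.238894  b=𝟙ᵀp=2.171028  c=𝟙ᵀq=24.215206  D=ac−b²=1.071501
λ₁=(c·0.108−b)/D = (24.215206·0.108−2.171028)/1.071501 = 0.414572
λ₂=(a−b·0.108)/D = (0.238894−2.171028·0.108)/1.071501 = 0.004128
w* = 0.414572·p + 0.004128·q:
  w_0 = 0.414572·0.7408 + 0.004128·13.1384 = 0.3613  (Boeing)
  w_1 = 0.414572·1.1132 + 0.004128·7.3914 = 0.4920  (Unilever)
  w_2 = 0.414572·0.3171 + 0.004128·3.6854 = 0.1467  (JPMorgan)
Σw_i=1.0000  μᵀw=0.1080
σ²=wᵀΣw=λ₁·μ_p+λ₂ = 0.414572·0.108 + 0.004128 = 0.048901 ≈ 0.0489


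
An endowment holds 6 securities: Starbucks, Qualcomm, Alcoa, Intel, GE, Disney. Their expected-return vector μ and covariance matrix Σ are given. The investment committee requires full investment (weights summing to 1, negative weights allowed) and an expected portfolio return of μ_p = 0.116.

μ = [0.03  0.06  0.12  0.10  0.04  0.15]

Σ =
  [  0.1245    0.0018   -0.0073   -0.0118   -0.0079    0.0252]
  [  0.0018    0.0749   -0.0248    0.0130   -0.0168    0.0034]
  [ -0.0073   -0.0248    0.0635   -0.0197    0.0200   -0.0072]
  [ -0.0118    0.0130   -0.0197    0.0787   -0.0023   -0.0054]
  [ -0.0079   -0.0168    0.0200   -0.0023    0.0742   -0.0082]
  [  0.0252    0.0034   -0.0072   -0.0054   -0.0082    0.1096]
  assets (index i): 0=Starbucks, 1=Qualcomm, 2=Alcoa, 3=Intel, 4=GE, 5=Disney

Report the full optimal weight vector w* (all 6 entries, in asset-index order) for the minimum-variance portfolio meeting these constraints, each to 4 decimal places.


p=Σ⁻¹μ = [0.2935  1.5059  3.2201  1.9889  0.2801  1.5849]
q=Σ⁻¹𝟙 = [9.9865  21.7441  28.0409  18.7097  13.5831  9.9336]
a=μᵀp=0.933408  b=𝟙ᵀp=8.873478  c=𝟙ᵀq=101.997818  D=ac−b²=16.466951
λ₁=(c·0.116−b)/D = (101.997818·0.116−8.873478)/16.466951 = 0.179649
λ₂=(a−b·0.116)/D = (0.933408−8.873478·0.116)/16.466951 = -0.005825
w* = 0.179649·p + -0.005825·q:
  w_0 = 0.179649·0.2935 + -0.005825·9.9865 = -0.0054  (Starbucks)
  w_1 = 0.179649·1.5059 + -0.005825·21.7441 = 0.1439  (Qualcomm)
  w_2 = 0.179649·3.2201 + -0.005825·28.0409 = 0.4152  (Alcoa)
  w_3 = 0.179649·1.9889 + -0.005825·18.7097 = 0.2483  (Intel)
  w_4 = 0.179649·0.2801 + -0.005825·13.5831 = -0.0288  (GE)
  w_5 = 0.179649·1.5849 + -0.005825·9.9336 = 0.2269  (Disney)
Σw_i=1.0000  μᵀw=0.1160
σ²=wᵀΣw=λ₁·μ_p+λ₂ = 0.179649·0.116 + -0.005825 = 0.015015 ≈ 0.0150

-0.0054  0.1439  0.4152  0.2483  -0.0288  0.2269


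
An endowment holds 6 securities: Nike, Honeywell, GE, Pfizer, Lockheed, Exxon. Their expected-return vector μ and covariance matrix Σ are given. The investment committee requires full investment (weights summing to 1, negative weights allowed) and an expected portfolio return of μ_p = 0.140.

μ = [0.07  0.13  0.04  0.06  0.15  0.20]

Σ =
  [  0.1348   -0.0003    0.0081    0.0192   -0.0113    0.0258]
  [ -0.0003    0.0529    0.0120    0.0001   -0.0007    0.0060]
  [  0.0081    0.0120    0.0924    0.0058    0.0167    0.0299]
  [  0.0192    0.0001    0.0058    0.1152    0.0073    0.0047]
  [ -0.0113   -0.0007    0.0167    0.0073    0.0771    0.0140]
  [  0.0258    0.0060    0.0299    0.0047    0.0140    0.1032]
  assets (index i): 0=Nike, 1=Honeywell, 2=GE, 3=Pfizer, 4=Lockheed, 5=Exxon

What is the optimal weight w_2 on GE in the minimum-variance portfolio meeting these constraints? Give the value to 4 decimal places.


g=Σ⁻¹μ = [0.3659  2.4798  -0.8192  0.3125  1.8659  1.6723]
h=Σ⁻¹𝟙 = [6.5336  17.7034  4.1295  6.4560  11.8698  3.9266]
a=μᵀg=0.948311  b=𝟙ᵀg=5.877112  c=𝟙ᵀh=50.618805  D=ac−b²=13.461910
λ₁=(c·0.140−b)/D = (50.618805·0.140−5.877112)/13.461910 = 0.089848
λ₂=(a−b·0.140)/D = (0.948311−5.877112·0.140)/13.461910 = 0.009324
w* = 0.089848·g + 0.009324·h:
  w_0 = 0.089848·0.3659 + 0.009324·6.5336 = 0.0938  (Nike)
  w_1 = 0.089848·2.4798 + 0.009324·17.7034 = 0.3879  (Honeywell)
  w_2 = 0.089848·-0.8192 + 0.009324·4.1295 = -0.0351  (GE)
  w_3 = 0.089848·0.3125 + 0.009324·6.4560 = 0.0883  (Pfizer)
  w_4 = 0.089848·1.8659 + 0.009324·11.8698 = 0.2783  (Lockheed)
  w_5 = 0.089848·1.6723 + 0.009324·3.9266 = 0.1869  (Exxon)
Σw_i=1.0000  μᵀw=0.1400
σ²=wᵀΣw=λ₁·μ_p+λ₂ = 0.089848·0.140 + 0.009324 = 0.021902 ≈ 0.0219

-0.0351


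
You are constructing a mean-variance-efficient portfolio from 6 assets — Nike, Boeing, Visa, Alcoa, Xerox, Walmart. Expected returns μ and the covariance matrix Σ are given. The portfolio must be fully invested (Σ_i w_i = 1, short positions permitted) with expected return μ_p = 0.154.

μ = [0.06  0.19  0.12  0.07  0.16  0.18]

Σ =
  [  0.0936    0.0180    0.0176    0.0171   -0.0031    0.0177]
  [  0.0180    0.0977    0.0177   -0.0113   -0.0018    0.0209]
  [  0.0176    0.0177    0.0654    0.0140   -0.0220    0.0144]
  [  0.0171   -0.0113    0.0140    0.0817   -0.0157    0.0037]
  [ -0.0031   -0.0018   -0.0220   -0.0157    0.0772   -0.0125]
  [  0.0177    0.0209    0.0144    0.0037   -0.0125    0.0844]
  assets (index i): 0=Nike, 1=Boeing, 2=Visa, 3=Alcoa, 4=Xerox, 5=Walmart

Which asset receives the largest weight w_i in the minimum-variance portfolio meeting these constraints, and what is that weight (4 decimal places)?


p=Σ⁻¹μ = [-0.5242  1.4894  1.9348  1.3737  3.2347  1.9625]
q=Σ⁻¹𝟙 = [2.9348  6.9386  14.9026  13.7936  21.8398  9.6019]
a=μᵀp=1.450685  b=𝟙ᵀp=9.470987  c=𝟙ᵀq=70.011285  D=ac−b²=11.864727
λ₁=(c·0.154−b)/D = (70.011285·0.154−9.470987)/11.864727 = 0.110475
λ₂=(a−b·0.154)/D = (1.450685−9.470987·0.154)/11.864727 = -0.000661
w* = 0.110475·p + -0.000661·q:
  w_0 = 0.110475·-0.5242 + -0.000661·2.9348 = -0.0598  (Nike)
  w_1 = 0.110475·1.4894 + -0.000661·6.9386 = 0.1600  (Boeing)
  w_2 = 0.110475·1.9348 + -0.000661·14.9026 = 0.2039  (Visa)
  w_3 = 0.110475·1.3737 + -0.000661·13.7936 = 0.1426  (Alcoa)
  w_4 = 0.110475·3.2347 + -0.000661·21.8398 = 0.3429  (Xerox)
  w_5 = 0.110475·1.9625 + -0.000661·9.6019 = 0.2105  (Walmart)
Σw_i=1.0000  μᵀw=0.1540
σ²=wᵀΣw=λ₁·μ_p+λ₂ = 0.110475·0.154 + -0.000661 = 0.016352 ≈ 0.0164

Xerox (0.3429)


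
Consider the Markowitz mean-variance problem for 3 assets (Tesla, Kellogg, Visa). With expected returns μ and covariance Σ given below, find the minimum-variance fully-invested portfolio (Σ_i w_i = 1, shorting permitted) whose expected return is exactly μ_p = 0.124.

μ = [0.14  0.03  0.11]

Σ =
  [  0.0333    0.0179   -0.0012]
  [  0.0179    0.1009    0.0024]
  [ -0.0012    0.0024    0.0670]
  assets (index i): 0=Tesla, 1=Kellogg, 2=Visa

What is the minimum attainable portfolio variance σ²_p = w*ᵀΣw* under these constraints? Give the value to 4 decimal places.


p=Σ⁻¹μ = [4.5648  -0.5540  1.7434]
q=Σ⁻¹𝟙 = [28.1305  4.5572  15.2660]
a=μᵀp=0.814227  b=𝟙ᵀp=5.754238  c=𝟙ᵀq=47.953669  D=ac−b²=5.933902
λ₁=(c·0.124−b)/D = (47.953669·0.124−5.754238)/5.933902 = 0.032359
λ₂=(a−b·0.124)/D = (0.814227−5.754238·0.124)/5.933902 = 0.016970
w* = 0.032359·p + 0.016970·q:
  w_0 = 0.032359·4.5648 + 0.016970·28.1305 = 0.6251  (Tesla)
  w_1 = 0.032359·-0.5540 + 0.016970·4.5572 = 0.0594  (Kellogg)
  w_2 = 0.032359·1.7434 + 0.016970·15.2660 = 0.3155  (Visa)
Σw_i=1.0000  μᵀw=0.1240
σ²=wᵀΣw=λ₁·μ_p+λ₂ = 0.032359·0.124 + 0.016970 = 0.020983 ≈ 0.0210

0.0210


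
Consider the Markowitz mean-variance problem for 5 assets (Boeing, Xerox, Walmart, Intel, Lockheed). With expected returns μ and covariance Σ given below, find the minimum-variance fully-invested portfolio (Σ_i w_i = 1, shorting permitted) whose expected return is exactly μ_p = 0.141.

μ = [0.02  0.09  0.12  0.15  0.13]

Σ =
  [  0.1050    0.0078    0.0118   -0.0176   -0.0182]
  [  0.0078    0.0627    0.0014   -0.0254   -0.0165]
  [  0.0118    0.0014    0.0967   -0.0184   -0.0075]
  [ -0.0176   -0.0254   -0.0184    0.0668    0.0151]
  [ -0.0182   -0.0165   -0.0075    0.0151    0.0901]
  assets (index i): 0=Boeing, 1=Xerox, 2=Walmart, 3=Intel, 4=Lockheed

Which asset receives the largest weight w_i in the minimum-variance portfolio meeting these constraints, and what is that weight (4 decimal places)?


Intel (0.4561)

u=Σ⁻¹μ = [0.6612  3.3123  1.9748  3.8379  1.7042]
v=Σ⁻¹𝟙 = [13.3868  30.5038  15.3318  30.8150  15.5009]
a=μᵀu=1.345523  b=𝟙ᵀu=11.490265  c=𝟙ᵀv=105.538337  D=ac−b²=9.978107
λ₁=(c·0.141−b)/D = (105.538337·0.141−11.490265)/9.978107 = 0.339808
λ₂=(a−b·0.141)/D = (1.345523−11.490265·0.141)/9.978107 = -0.027521
w* = 0.339808·u + -0.027521·v:
  w_0 = 0.339808·0.6612 + -0.027521·13.3868 = -0.1437  (Boeing)
  w_1 = 0.339808·3.3123 + -0.027521·30.5038 = 0.2861  (Xerox)
  w_2 = 0.339808·1.9748 + -0.027521·15.3318 = 0.2491  (Walmart)
  w_3 = 0.339808·3.8379 + -0.027521·30.8150 = 0.4561  (Intel)
  w_4 = 0.339808·1.7042 + -0.027521·15.5009 = 0.1525  (Lockheed)
Σw_i=1.0000  μᵀw=0.1410
σ²=wᵀΣw=λ₁·μ_p+λ₂ = 0.339808·0.141 + -0.027521 = 0.020392 ≈ 0.0204


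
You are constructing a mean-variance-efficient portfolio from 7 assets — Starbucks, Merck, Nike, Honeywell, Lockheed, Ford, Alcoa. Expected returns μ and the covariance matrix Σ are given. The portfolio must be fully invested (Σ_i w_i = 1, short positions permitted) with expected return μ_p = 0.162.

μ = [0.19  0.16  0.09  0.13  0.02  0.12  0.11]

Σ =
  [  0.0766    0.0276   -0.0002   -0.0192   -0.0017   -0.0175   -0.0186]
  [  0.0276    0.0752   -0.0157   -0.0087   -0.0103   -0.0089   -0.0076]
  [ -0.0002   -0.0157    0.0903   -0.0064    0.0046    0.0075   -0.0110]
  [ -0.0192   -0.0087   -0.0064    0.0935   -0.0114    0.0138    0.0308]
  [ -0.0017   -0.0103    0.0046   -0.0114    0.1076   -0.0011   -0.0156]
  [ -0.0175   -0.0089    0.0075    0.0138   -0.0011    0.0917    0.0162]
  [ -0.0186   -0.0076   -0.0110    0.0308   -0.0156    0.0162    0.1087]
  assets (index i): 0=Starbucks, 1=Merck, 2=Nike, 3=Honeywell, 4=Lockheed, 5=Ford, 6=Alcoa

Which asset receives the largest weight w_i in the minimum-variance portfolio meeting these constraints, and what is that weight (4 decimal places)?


u=Σ⁻¹μ = [2.8434  1.9816  1.4558  1.7435  0.7286  1.4630  1.1769]
v=Σ⁻¹𝟙 = [15.9108  16.2538  14.6516  12.8620  13.5795  10.5566  11.2724]
a=μᵀu=1.534565  b=𝟙ᵀu=11.392717  c=𝟙ᵀv=95.086746  D=ac−b²=16.122786
λ₁=(c·0.162−b)/D = (95.086746·0.162−11.392717)/16.122786 = 0.248799
λ₂=(a−b·0.162)/D = (1.534565−11.392717·0.162)/16.122786 = -0.019293
w* = 0.248799·u + -0.019293·v:
  w_0 = 0.248799·2.8434 + -0.019293·15.9108 = 0.4005  (Starbucks)
  w_1 = 0.248799·1.9816 + -0.019293·16.2538 = 0.1794  (Merck)
  w_2 = 0.248799·1.4558 + -0.019293·14.6516 = 0.0795  (Nike)
  w_3 = 0.248799·1.7435 + -0.019293·12.8620 = 0.1856  (Honeywell)
  w_4 = 0.248799·0.7286 + -0.019293·13.5795 = -0.0807  (Lockheed)
  w_5 = 0.248799·1.4630 + -0.019293·10.5566 = 0.1603  (Ford)
  w_6 = 0.248799·1.1769 + -0.019293·11.2724 = 0.0753  (Alcoa)
Σw_i=1.0000  μᵀw=0.1620
σ²=wᵀΣw=λ₁·μ_p+λ₂ = 0.248799·0.162 + -0.019293 = 0.021013 ≈ 0.0210

Starbucks (0.4005)


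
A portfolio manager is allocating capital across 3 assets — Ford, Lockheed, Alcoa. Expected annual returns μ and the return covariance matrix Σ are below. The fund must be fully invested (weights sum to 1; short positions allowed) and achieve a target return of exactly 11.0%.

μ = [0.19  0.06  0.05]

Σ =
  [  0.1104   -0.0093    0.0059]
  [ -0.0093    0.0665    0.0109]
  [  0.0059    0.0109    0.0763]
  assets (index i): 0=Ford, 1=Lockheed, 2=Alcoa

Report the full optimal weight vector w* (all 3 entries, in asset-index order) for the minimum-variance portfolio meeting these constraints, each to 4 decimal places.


x=Σ⁻¹μ = [1.7939  1.0941  0.3603]
y=Σ⁻¹𝟙 = [9.7503  14.7212  10.2492]
a=μᵀx=0.424505  b=𝟙ᵀx=3.248297  c=𝟙ᵀy=34.720743  D=ac−b²=4.187696
λ₁=(c·0.110−b)/D = (34.720743·0.110−3.248297)/4.187696 = 0.136348
λ₂=(a−b·0.110)/D = (0.424505−3.248297·0.110)/4.187696 = 0.016045
w* = 0.136348·x + 0.016045·y:
  w_0 = 0.136348·1.7939 + 0.016045·9.7503 = 0.4010  (Ford)
  w_1 = 0.136348·1.0941 + 0.016045·14.7212 = 0.3854  (Lockheed)
  w_2 = 0.136348·0.3603 + 0.016045·10.2492 = 0.2136  (Alcoa)
Σw_i=1.0000  μᵀw=0.1100
σ²=wᵀΣw=λ₁·μ_p+λ₂ = 0.136348·0.110 + 0.016045 = 0.031043 ≈ 0.0310

0.4010  0.3854  0.2136


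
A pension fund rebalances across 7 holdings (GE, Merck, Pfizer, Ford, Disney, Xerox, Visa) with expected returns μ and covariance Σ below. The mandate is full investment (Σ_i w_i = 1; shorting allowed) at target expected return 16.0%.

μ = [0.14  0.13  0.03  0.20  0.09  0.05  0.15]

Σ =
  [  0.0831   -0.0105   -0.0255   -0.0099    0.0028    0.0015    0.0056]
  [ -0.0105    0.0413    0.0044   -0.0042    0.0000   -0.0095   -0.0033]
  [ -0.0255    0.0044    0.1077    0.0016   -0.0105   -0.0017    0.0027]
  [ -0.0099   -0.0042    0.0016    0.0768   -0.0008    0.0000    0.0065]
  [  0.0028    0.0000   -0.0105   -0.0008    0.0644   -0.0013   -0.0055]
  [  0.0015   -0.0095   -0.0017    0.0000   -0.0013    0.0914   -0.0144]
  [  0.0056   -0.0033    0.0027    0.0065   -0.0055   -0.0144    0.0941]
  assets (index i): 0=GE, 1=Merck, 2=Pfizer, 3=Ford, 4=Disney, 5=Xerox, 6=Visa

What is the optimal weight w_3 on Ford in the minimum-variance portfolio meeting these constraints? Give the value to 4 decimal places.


0.3292

u=Σ⁻¹μ = [2.6776  4.4742  0.8209  3.0545  1.6190  1.2657  1.6454]
v=Σ⁻¹𝟙 = [20.9788  34.5480  14.3539  16.4352  18.5813  16.7176  12.6873]
a=μᵀu=2.047834  b=𝟙ᵀu=15.557220  c=𝟙ᵀv=134.302162  D=ac−b²=33.001450
λ₁=(c·0.160−b)/D = (134.302162·0.160−15.557220)/33.001450 = 0.179723
λ₂=(a−b·0.160)/D = (2.047834−15.557220·0.160)/33.001450 = -0.013373
w* = 0.179723·u + -0.013373·v:
  w_0 = 0.179723·2.6776 + -0.013373·20.9788 = 0.2007  (GE)
  w_1 = 0.179723·4.4742 + -0.013373·34.5480 = 0.3421  (Merck)
  w_2 = 0.179723·0.8209 + -0.013373·14.3539 = -0.0444  (Pfizer)
  w_3 = 0.179723·3.0545 + -0.013373·16.4352 = 0.3292  (Ford)
  w_4 = 0.179723·1.6190 + -0.013373·18.5813 = 0.0425  (Disney)
  w_5 = 0.179723·1.2657 + -0.013373·16.7176 = 0.0039  (Xerox)
  w_6 = 0.179723·1.6454 + -0.013373·12.6873 = 0.1260  (Visa)
Σw_i=1.0000  μᵀw=0.1600
σ²=wᵀΣw=λ₁·μ_p+λ₂ = 0.179723·0.160 + -0.013373 = 0.015383 ≈ 0.0154


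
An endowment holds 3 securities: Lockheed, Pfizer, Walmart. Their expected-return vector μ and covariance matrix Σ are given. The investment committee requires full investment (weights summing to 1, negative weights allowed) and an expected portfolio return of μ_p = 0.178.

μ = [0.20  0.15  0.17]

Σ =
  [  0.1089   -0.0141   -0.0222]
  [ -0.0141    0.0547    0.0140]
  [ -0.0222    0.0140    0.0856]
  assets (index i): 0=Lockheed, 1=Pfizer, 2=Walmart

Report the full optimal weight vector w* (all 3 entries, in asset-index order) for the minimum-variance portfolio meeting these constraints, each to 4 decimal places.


g=Σ⁻¹μ = [2.6570  2.8623  2.2069]
h=Σ⁻¹𝟙 = [14.1159  18.7793  12.2718]
a=μᵀg=1.335933  b=𝟙ᵀg=7.726279  c=𝟙ᵀh=45.166992  D=ac−b²=0.644692
λ₁=(c·0.178−b)/D = (45.166992·0.178−7.726279)/0.644692 = 0.486194
λ₂=(a−b·0.178)/D = (1.335933−7.726279·0.178)/0.644692 = -0.061028
w* = 0.486194·g + -0.061028·h:
  w_0 = 0.486194·2.6570 + -0.061028·14.1159 = 0.4304  (Lockheed)
  w_1 = 0.486194·2.8623 + -0.061028·18.7793 = 0.2456  (Pfizer)
  w_2 = 0.486194·2.2069 + -0.061028·12.2718 = 0.3241  (Walmart)
Σw_i=1.0000  μᵀw=0.1780
σ²=wᵀΣw=λ₁·μ_p+λ₂ = 0.486194·0.178 + -0.061028 = 0.025514 ≈ 0.0255

0.4304  0.2456  0.3241


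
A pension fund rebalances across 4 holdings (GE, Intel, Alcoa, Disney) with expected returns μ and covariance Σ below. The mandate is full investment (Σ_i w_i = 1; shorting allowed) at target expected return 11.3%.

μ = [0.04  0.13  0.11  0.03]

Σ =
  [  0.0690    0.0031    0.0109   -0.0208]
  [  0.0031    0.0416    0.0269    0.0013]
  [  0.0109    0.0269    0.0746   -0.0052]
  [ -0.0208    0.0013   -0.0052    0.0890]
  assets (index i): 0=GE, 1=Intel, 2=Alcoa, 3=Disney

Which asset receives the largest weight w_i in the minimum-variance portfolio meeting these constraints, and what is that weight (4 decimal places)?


u=Σ⁻¹μ = [0.5210  2.8013  0.4191  0.4424]
v=Σ⁻¹𝟙 = [17.4608  18.9722  5.0814  15.3365]
a=μᵀu=0.444389  b=𝟙ᵀu=4.183870  c=𝟙ᵀv=56.850912  D=ac−b²=7.759141
λ₁=(c·0.113−b)/D = (56.850912·0.113−4.183870)/7.759141 = 0.288728
λ₂=(a−b·0.113)/D = (0.444389−4.183870·0.113)/7.759141 = -0.003659
w* = 0.288728·u + -0.003659·v:
  w_0 = 0.288728·0.5210 + -0.003659·17.4608 = 0.0865  (GE)
  w_1 = 0.288728·2.8013 + -0.003659·18.9722 = 0.7394  (Intel)
  w_2 = 0.288728·0.4191 + -0.003659·5.0814 = 0.1024  (Alcoa)
  w_3 = 0.288728·0.4424 + -0.003659·15.3365 = 0.0716  (Disney)
Σw_i=1.0000  μᵀw=0.1130
σ²=wᵀΣw=λ₁·μ_p+λ₂ = 0.288728·0.113 + -0.003659 = 0.028968 ≈ 0.0290

Intel (0.7394)


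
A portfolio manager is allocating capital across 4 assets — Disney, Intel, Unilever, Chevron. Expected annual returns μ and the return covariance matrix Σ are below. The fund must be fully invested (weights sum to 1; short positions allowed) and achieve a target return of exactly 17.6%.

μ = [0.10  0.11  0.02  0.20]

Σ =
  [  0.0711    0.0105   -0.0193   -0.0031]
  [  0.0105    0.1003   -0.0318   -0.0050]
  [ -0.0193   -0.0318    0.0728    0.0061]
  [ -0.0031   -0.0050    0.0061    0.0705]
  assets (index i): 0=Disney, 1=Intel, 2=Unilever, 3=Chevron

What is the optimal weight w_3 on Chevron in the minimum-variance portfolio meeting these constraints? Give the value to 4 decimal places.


0.6899

x=Σ⁻¹μ = [1.6170  1.4142  1.0769  2.9151]
y=Σ⁻¹𝟙 = [18.9696  16.5533  24.8191  14.0450]
a=μᵀx=0.921822  b=𝟙ᵀx=7.023212  c=𝟙ᵀy=74.387052  D=ac−b²=19.246111
λ₁=(c·0.176−b)/D = (74.387052·0.176−7.023212)/19.246111 = 0.315332
λ₂=(a−b·0.176)/D = (0.921822−7.023212·0.176)/19.246111 = -0.016329
w* = 0.315332·x + -0.016329·y:
  w_0 = 0.315332·1.6170 + -0.016329·18.9696 = 0.2002  (Disney)
  w_1 = 0.315332·1.4142 + -0.016329·16.5533 = 0.1756  (Intel)
  w_2 = 0.315332·1.0769 + -0.016329·24.8191 = -0.0657  (Unilever)
  w_3 = 0.315332·2.9151 + -0.016329·14.0450 = 0.6899  (Chevron)
Σw_i=1.0000  μᵀw=0.1760
σ²=wᵀΣw=λ₁·μ_p+λ₂ = 0.315332·0.176 + -0.016329 = 0.039170 ≈ 0.0392


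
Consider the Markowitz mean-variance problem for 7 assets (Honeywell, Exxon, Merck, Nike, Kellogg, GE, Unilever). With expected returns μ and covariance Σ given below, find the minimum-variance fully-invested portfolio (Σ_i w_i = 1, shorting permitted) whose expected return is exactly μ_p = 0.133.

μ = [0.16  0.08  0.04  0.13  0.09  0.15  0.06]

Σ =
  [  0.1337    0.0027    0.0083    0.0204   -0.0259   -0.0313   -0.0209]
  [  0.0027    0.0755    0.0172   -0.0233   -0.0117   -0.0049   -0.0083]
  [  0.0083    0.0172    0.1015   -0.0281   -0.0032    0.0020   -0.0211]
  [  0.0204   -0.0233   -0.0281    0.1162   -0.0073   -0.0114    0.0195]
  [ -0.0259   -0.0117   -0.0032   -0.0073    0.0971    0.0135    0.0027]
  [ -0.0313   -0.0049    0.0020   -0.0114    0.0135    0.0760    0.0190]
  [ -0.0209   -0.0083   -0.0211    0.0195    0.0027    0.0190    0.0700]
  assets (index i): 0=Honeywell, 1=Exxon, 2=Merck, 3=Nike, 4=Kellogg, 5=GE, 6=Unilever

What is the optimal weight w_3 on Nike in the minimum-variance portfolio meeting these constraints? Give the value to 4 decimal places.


g=Σ⁻¹μ = [1.8882  1.8074  0.4620  1.5179  1.3872  2.6953  0.5665]
h=Σ⁻¹𝟙 = [13.2312  18.8946  12.6541  12.8064  14.9898  14.7126  16.1518]
a=μᵀg=1.225658  b=𝟙ᵀg=10.324643  c=𝟙ᵀh=103.440556  D=ac−b²=20.184477
λ₁=(c·0.133−b)/D = (103.440556·0.133−10.324643)/20.184477 = 0.170079
λ₂=(a−b·0.133)/D = (1.225658−10.324643·0.133)/20.184477 = -0.007309
w* = 0.170079·g + -0.007309·h:
  w_0 = 0.170079·1.8882 + -0.007309·13.2312 = 0.2244  (Honeywell)
  w_1 = 0.170079·1.8074 + -0.007309·18.8946 = 0.1693  (Exxon)
  w_2 = 0.170079·0.4620 + -0.007309·12.6541 = -0.0139  (Merck)
  w_3 = 0.170079·1.5179 + -0.007309·12.8064 = 0.1646  (Nike)
  w_4 = 0.170079·1.3872 + -0.007309·14.9898 = 0.1264  (Kellogg)
  w_5 = 0.170079·2.6953 + -0.007309·14.7126 = 0.3509  (GE)
  w_6 = 0.170079·0.5665 + -0.007309·16.1518 = -0.0217  (Unilever)
Σw_i=1.0000  μᵀw=0.1330
σ²=wᵀΣw=λ₁·μ_p+λ₂ = 0.170079·0.133 + -0.007309 = 0.015312 ≈ 0.0153

0.1646


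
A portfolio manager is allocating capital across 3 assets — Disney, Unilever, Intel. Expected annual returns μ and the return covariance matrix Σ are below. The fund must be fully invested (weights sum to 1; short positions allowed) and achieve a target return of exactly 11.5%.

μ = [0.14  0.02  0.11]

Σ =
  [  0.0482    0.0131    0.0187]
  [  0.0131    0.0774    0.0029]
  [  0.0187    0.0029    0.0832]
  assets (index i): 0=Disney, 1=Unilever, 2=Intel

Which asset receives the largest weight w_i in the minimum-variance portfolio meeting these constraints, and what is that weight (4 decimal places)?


Disney (0.6105)

g=Σ⁻¹μ = [2.6832  -0.2230  0.7268]
h=Σ⁻¹𝟙 = [14.7602  10.1089  8.3494]
a=μᵀg=0.451136  b=𝟙ᵀg=3.187034  c=𝟙ᵀh=33.218449  D=ac−b²=4.828854
λ₁=(c·0.115−b)/D = (33.218449·0.115−3.187034)/4.828854 = 0.131105
λ₂=(a−b·0.115)/D = (0.451136−3.187034·0.115)/4.828854 = 0.017525
w* = 0.131105·g + 0.017525·h:
  w_0 = 0.131105·2.6832 + 0.017525·14.7602 = 0.6105  (Disney)
  w_1 = 0.131105·-0.2230 + 0.017525·10.1089 = 0.1479  (Unilever)
  w_2 = 0.131105·0.7268 + 0.017525·8.3494 = 0.2416  (Intel)
Σw_i=1.0000  μᵀw=0.1150
σ²=wᵀΣw=λ₁·μ_p+λ₂ = 0.131105·0.115 + 0.017525 = 0.032602 ≈ 0.0326


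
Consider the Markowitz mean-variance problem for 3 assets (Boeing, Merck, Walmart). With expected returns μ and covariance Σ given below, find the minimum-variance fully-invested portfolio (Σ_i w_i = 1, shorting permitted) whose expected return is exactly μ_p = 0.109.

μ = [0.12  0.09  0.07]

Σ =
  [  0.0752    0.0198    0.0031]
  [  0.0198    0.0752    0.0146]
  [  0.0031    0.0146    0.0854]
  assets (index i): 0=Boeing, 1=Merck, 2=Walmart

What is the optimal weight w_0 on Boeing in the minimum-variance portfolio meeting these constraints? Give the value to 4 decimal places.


g=Σ⁻¹μ = [1.3829  0.7068  0.6486]
h=Σ⁻¹𝟙 = [10.6311  8.5852  9.8560]
a=μᵀg=0.274963  b=𝟙ᵀg=2.738319  c=𝟙ᵀh=29.072277  D=ac−b²=0.495420
λ₁=(c·0.109−b)/D = (29.072277·0.109−2.738319)/0.495420 = 0.869080
λ₂=(a−b·0.109)/D = (0.274963−2.738319·0.109)/0.495420 = -0.047462
w* = 0.869080·g + -0.047462·h:
  w_0 = 0.869080·1.3829 + -0.047462·10.6311 = 0.6973  (Boeing)
  w_1 = 0.869080·0.7068 + -0.047462·8.5852 = 0.2068  (Merck)
  w_2 = 0.869080·0.6486 + -0.047462·9.8560 = 0.0959  (Walmart)
Σw_i=1.0000  μᵀw=0.1090
σ²=wᵀΣw=λ₁·μ_p+λ₂ = 0.869080·0.109 + -0.047462 = 0.047268 ≈ 0.0473

0.6973


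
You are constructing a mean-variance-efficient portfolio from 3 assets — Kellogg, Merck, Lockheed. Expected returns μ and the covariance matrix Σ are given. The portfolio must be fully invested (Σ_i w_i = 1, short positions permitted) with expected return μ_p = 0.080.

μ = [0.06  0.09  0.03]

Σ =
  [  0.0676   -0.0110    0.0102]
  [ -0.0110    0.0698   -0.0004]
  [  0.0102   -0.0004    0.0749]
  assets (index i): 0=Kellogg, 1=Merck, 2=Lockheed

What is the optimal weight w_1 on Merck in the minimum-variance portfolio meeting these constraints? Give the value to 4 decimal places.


0.6293

u=Σ⁻¹μ = [1.0862  1.4621  0.2604]
v=Σ⁻¹𝟙 = [15.8381  16.8873  11.2845]
a=μᵀu=0.204570  b=𝟙ᵀu=2.808679  c=𝟙ᵀv=44.009903  D=ac−b²=1.114429
λ₁=(c·0.080−b)/D = (44.009903·0.080−2.808679)/1.114429 = 0.638993
λ₂=(a−b·0.080)/D = (0.204570−2.808679·0.080)/1.114429 = -0.018058
w* = 0.638993·u + -0.018058·v:
  w_0 = 0.638993·1.0862 + -0.018058·15.8381 = 0.4081  (Kellogg)
  w_1 = 0.638993·1.4621 + -0.018058·16.8873 = 0.6293  (Merck)
  w_2 = 0.638993·0.2604 + -0.018058·11.2845 = -0.0374  (Lockheed)
Σw_i=1.0000  μᵀw=0.0800
σ²=wᵀΣw=λ₁·μ_p+λ₂ = 0.638993·0.080 + -0.018058 = 0.033062 ≈ 0.0331


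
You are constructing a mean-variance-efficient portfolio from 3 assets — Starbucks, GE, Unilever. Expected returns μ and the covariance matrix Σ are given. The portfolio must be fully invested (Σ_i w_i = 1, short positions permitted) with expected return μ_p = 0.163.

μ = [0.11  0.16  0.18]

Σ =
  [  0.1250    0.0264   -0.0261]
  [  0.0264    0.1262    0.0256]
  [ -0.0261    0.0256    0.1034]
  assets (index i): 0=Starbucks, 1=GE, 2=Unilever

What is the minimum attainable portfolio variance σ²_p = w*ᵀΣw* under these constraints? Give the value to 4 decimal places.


0.0506

g=Σ⁻¹μ = [1.1315  0.6529  1.8648]
h=Σ⁻¹𝟙 = [9.5622  3.6557  11.1798]
a=μᵀg=0.564581  b=𝟙ᵀg=3.649123  c=𝟙ᵀh=24.397748  D=ac−b²=0.458411
λ₁=(c·0.163−b)/D = (24.397748·0.163−3.649123)/0.458411 = 0.714883
λ₂=(a−b·0.163)/D = (0.564581−3.649123·0.163)/0.458411 = -0.065936
w* = 0.714883·g + -0.065936·h:
  w_0 = 0.714883·1.1315 + -0.065936·9.5622 = 0.1784  (Starbucks)
  w_1 = 0.714883·0.6529 + -0.065936·3.6557 = 0.2257  (GE)
  w_2 = 0.714883·1.8648 + -0.065936·11.1798 = 0.5960  (Unilever)
Σw_i=1.0000  μᵀw=0.1630
σ²=wᵀΣw=λ₁·μ_p+λ₂ = 0.714883·0.163 + -0.065936 = 0.050590 ≈ 0.0506


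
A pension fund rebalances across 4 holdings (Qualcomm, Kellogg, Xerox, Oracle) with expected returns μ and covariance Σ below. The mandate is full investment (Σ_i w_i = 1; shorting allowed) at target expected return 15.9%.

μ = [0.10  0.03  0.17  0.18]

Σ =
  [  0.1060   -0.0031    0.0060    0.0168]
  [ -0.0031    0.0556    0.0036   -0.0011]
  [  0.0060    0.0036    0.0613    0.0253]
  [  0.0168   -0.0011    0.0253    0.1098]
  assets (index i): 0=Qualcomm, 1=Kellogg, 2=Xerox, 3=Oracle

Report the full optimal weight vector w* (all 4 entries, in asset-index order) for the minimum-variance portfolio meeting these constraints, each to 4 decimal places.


g=Σ⁻¹μ = [0.6668  0.4506  2.2601  1.0211]
h=Σ⁻¹𝟙 = [8.4390  17.7607  12.3160  5.1563]
a=μᵀg=0.648208  b=𝟙ᵀg=4.398587  c=𝟙ᵀh=43.672079  D=ac−b²=8.961017
λ₁=(c·0.159−b)/D = (43.672079·0.159−4.398587)/8.961017 = 0.284038
λ₂=(a−b·0.159)/D = (0.648208−4.398587·0.159)/8.961017 = -0.005710
w* = 0.284038·g + -0.005710·h:
  w_0 = 0.284038·0.6668 + -0.005710·8.4390 = 0.1412  (Qualcomm)
  w_1 = 0.284038·0.4506 + -0.005710·17.7607 = 0.0266  (Kellogg)
  w_2 = 0.284038·2.2601 + -0.005710·12.3160 = 0.5716  (Xerox)
  w_3 = 0.284038·1.0211 + -0.005710·5.1563 = 0.2606  (Oracle)
Σw_i=1.0000  μᵀw=0.1590
σ²=wᵀΣw=λ₁·μ_p+λ₂ = 0.284038·0.159 + -0.005710 = 0.039452 ≈ 0.0395

0.1412  0.0266  0.5716  0.2606


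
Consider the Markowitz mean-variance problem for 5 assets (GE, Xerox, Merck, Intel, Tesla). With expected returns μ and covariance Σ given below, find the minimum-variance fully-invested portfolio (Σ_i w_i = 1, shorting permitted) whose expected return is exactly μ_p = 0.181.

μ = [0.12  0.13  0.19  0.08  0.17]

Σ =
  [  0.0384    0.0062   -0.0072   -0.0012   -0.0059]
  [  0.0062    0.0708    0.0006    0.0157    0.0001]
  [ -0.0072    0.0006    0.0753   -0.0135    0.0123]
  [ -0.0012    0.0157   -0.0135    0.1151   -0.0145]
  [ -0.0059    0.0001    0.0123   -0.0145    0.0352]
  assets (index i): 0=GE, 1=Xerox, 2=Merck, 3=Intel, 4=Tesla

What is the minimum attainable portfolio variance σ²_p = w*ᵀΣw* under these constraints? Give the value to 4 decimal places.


0.0323

x=Σ⁻¹μ = [4.2553  1.0953  2.3212  1.5378  5.3620]
y=Σ⁻¹𝟙 = [33.0368  7.9878  13.1410  13.9008  35.0581]
a=μᵀx=2.128618  b=𝟙ᵀx=14.571575  c=𝟙ᵀy=103.124597  D=ac−b²=7.182063
λ₁=(c·0.181−b)/D = (103.124597·0.181−14.571575)/7.182063 = 0.570028
λ₂=(a−b·0.181)/D = (2.128618−14.571575·0.181)/7.182063 = -0.070848
w* = 0.570028·x + -0.070848·y:
  w_0 = 0.570028·4.2553 + -0.070848·33.0368 = 0.0850  (GE)
  w_1 = 0.570028·1.0953 + -0.070848·7.9878 = 0.0584  (Xerox)
  w_2 = 0.570028·2.3212 + -0.070848·13.1410 = 0.3921  (Merck)
  w_3 = 0.570028·1.5378 + -0.070848·13.9008 = -0.1083  (Intel)
  w_4 = 0.570028·5.3620 + -0.070848·35.0581 = 0.5727  (Tesla)
Σw_i=1.0000  μᵀw=0.1810
σ²=wᵀΣw=λ₁·μ_p+λ₂ = 0.570028·0.181 + -0.070848 = 0.032327 ≈ 0.0323


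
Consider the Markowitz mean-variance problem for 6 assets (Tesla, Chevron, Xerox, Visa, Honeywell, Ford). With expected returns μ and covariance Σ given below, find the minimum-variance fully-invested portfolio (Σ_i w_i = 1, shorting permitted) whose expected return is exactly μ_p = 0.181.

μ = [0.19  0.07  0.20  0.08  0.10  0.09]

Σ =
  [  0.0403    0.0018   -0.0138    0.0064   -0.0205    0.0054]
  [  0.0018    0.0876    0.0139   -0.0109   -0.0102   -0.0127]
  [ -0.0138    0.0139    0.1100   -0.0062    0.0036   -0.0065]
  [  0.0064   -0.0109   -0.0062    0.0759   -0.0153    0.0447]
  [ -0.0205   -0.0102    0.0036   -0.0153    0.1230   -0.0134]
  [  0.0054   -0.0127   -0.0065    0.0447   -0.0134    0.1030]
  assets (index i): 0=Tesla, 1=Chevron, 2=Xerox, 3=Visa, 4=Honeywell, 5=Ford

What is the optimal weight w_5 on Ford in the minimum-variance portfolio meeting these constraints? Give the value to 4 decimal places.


p=Σ⁻¹μ = [6.3676  0.7045  2.5490  0.8290  2.0367  0.6929]
q=Σ⁻¹𝟙 = [34.0711  13.3166  12.2520  12.4075  16.8765  7.1486]
a=μᵀp=2.101306  b=𝟙ᵀp=13.179682  c=𝟙ᵀq=96.072224  D=ac−b²=28.173144
λ₁=(c·0.181−b)/D = (96.072224·0.181−13.179682)/28.173144 = 0.149411
λ₂=(a−b·0.181)/D = (2.101306−13.179682·0.181)/28.173144 = -0.010088
w* = 0.149411·p + -0.010088·q:
  w_0 = 0.149411·6.3676 + -0.010088·34.0711 = 0.6077  (Tesla)
  w_1 = 0.149411·0.7045 + -0.010088·13.3166 = -0.0291  (Chevron)
  w_2 = 0.149411·2.5490 + -0.010088·12.2520 = 0.2573  (Xerox)
  w_3 = 0.149411·0.8290 + -0.010088·12.4075 = -0.0013  (Visa)
  w_4 = 0.149411·2.0367 + -0.010088·16.8765 = 0.1341  (Honeywell)
  w_5 = 0.149411·0.6929 + -0.010088·7.1486 = 0.0314  (Ford)
Σw_i=1.0000  μᵀw=0.1810
σ²=wᵀΣw=λ₁·μ_p+λ₂ = 0.149411·0.181 + -0.010088 = 0.016955 ≈ 0.0170

0.0314


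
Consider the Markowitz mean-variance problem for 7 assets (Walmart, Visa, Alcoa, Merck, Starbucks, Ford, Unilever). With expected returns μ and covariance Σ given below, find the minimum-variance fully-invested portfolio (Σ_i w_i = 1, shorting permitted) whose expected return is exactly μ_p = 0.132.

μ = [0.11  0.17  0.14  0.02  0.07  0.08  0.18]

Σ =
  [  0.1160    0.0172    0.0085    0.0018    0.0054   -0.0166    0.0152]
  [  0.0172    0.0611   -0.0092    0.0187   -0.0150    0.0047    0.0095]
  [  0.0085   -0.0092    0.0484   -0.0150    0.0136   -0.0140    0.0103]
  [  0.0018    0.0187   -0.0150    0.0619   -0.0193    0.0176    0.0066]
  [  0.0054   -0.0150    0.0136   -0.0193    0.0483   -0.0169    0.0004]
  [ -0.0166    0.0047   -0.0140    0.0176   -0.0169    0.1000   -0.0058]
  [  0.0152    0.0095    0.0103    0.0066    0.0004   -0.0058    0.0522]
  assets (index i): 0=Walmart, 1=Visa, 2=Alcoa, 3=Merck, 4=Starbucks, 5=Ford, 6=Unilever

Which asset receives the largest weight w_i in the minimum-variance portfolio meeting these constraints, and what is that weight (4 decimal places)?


g=Σ⁻¹μ = [0.0665  3.2205  2.8144  0.0044  2.1778  1.5627  2.4439]
h=Σ⁻¹𝟙 = [3.3900  17.9505  23.2683  21.2722  33.1475  15.3610  9.0751]
a=μᵀg=1.666266  b=𝟙ᵀg=12.290207  c=𝟙ᵀh=123.464555  D=ac−b²=54.675572
λ₁=(c·0.132−b)/D = (123.464555·0.132−12.290207)/54.675572 = 0.073289
λ₂=(a−b·0.132)/D = (1.666266−12.290207·0.132)/54.675572 = 0.000804
w* = 0.073289·g + 0.000804·h:
  w_0 = 0.073289·0.0665 + 0.000804·3.3900 = 0.0076  (Walmart)
  w_1 = 0.073289·3.2205 + 0.000804·17.9505 = 0.2505  (Visa)
  w_2 = 0.073289·2.8144 + 0.000804·23.2683 = 0.2250  (Alcoa)
  w_3 = 0.073289·0.0044 + 0.000804·21.2722 = 0.0174  (Merck)
  w_4 = 0.073289·2.1778 + 0.000804·33.1475 = 0.1863  (Starbucks)
  w_5 = 0.073289·1.5627 + 0.000804·15.3610 = 0.1269  (Ford)
  w_6 = 0.073289·2.4439 + 0.000804·9.0751 = 0.1864  (Unilever)
Σw_i=1.0000  μᵀw=0.1320
σ²=wᵀΣw=λ₁·μ_p+λ₂ = 0.073289·0.132 + 0.000804 = 0.010478 ≈ 0.0105

Visa (0.2505)
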